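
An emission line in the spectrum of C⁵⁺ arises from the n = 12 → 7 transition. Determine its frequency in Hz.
1.595e+15 Hz

First, find the transition energy:
E_12 = -13.6057 × 6² / 12² = -3.401425 eV
E_7 = -13.6057 × 6² / 7² = -9.996024 eV
|ΔE| = |E_7 - E_12| = 6.594599 eV

Convert to Joules: E = 6.594599 eV × (1.602177 × 10⁻¹⁹ J/eV) = 1.05657e-18 J

Using E = hf:
f = E/h = 1.05657e-18 J / (6.62607 × 10⁻³⁴ J·s)
f = 1.595e+15 Hz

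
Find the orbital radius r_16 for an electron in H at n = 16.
13.5469 nm (or 135.4693 Å)

The Bohr radius formula is:
r_n = n² a₀ / Z

where a₀ = 0.0529177 nm is the Bohr radius.

For H (Z = 1) at n = 16:
r_16 = 16² × 0.0529177 nm / 1
r_16 = 256 × 0.0529177 nm / 1
r_16 = 13.54693 nm / 1
r_16 = 13.5469 nm

The electron orbits at approximately 13.5469 nm from the nucleus.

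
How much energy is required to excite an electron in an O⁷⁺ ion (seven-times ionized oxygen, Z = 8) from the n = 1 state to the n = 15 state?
866.89 eV

The energy levels of a hydrogen-like atom are E_n = -13.6057 Z² eV / n².

Energy at n = 1: E_1 = -13.6057 × 8² / 1² = -870.76480 eV
Energy at n = 15: E_15 = -13.6057 × 8² / 15² = -3.87007 eV

The excitation energy is the difference:
ΔE = E_15 - E_1
ΔE = -3.87007 - (-870.76480)
ΔE = 866.89 eV

Since this is positive, energy must be absorbed (photon absorption).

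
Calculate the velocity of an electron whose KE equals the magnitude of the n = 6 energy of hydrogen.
3.646e+05 m/s (or 0.12162% of c)

The binding energy at n = 6 for hydrogen is:
E_6 = -13.6057/6² = -0.3779361 eV
|E_6| = 0.3779361 eV

Convert to Joules:
KE = 0.3779361 eV × (1.602177 × 10⁻¹⁹ J/eV) = 6.05521e-20 J

Using KE = ½mv²:
v = √(2·KE/m_e)
v = √(2 × 6.05521e-20 J / 9.10938 × 10⁻³¹ kg)
v = 3.646e+05 m/s

This is approximately 0.12162% the speed of light.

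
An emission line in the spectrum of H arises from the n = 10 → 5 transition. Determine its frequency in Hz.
9.8695e+13 Hz

First, find the transition energy:
E_10 = -13.6057 / 10² = -0.13605700 eV
E_5 = -13.6057 / 5² = -0.54422800 eV
|ΔE| = |E_5 - E_10| = 0.40817100 eV

Convert to Joules: E = 0.40817100 eV × (1.602177 × 10⁻¹⁹ J/eV) = 6.539622e-20 J

Using E = hf:
f = E/h = 6.539622e-20 J / (6.62607 × 10⁻³⁴ J·s)
f = 9.8695e+13 Hz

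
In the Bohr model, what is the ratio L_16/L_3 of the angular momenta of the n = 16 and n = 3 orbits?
5.33333

In the Bohr model, L_n = nℏ, so the ratio is purely the ratio of quantum numbers:

L_16/L_3 = 16ℏ / 3ℏ = 16/3 = 5.33333

The angular momentum scales linearly with n.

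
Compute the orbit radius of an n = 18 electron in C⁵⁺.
2.85756 nm (or 28.57557 Å)

The Bohr radius formula is:
r_n = n² a₀ / Z

where a₀ = 0.05291772 nm is the Bohr radius.

For C⁵⁺ (Z = 6) at n = 18:
r_18 = 18² × 0.05291772 nm / 6
r_18 = 324 × 0.05291772 nm / 6
r_18 = 17.145341 nm / 6
r_18 = 2.85756 nm

The electron orbits at approximately 2.85756 nm from the nucleus.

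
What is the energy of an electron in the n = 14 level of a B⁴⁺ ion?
-1.7354 eV

For hydrogen-like ions, the energy levels scale with Z²:
E_n = -13.6057 Z² / n² eV

For B⁴⁺ (Z = 5) at n = 14:
E_14 = -13.6057 × 5² / 14²
E_14 = -13.6057 × 25 / 196
E_14 = -340.1425 / 196
E_14 = -1.7354 eV

The energy is 25 times more negative than hydrogen at the same n due to the stronger nuclear charge.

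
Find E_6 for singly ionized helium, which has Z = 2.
-1.51 eV

For hydrogen-like ions, the energy levels scale with Z²:
E_n = -13.6057 Z² / n² eV

For He⁺ (Z = 2) at n = 6:
E_6 = -13.6057 × 2² / 6²
E_6 = -13.6057 × 4 / 36
E_6 = -54.4228 / 36
E_6 = -1.51 eV

The energy is 4 times more negative than hydrogen at the same n due to the stronger nuclear charge.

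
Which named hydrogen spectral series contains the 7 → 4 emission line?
Brackett series

The spectral series in hydrogen are named based on the final (lower) energy level:
- Lyman series: n_final = 1 (ultraviolet)
- Balmer series: n_final = 2 (visible/near-UV)
- Paschen series: n_final = 3 (infrared)
- Brackett series: n_final = 4 (infrared)
- Pfund series: n_final = 5 (far infrared)

Since this transition ends at n = 4, it belongs to the Brackett series.

For reference, this 7 → 4 line has photon energy
ΔE = 13.6057 eV × (1/4² - 1/7²) = 0.5726889031 eV,
corresponding to wavelength λ = hc/ΔE = 1239.84 eV·nm / 0.5726889031 eV = 2164.9450 nm in the infrared region.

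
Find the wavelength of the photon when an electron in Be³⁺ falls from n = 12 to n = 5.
172.298029 nm

First, find the transition energy using E_n = -13.6057 Z² / n² eV:
E_12 = -13.6057 × 4² / 12² = -1.5117444444 eV
E_5 = -13.6057 × 4² / 5² = -8.7076480000 eV

Photon energy: |ΔE| = |E_5 - E_12| = 7.1959035556 eV

Convert to wavelength using E = hc/λ with hc = 1239.84 eV·nm:
λ = hc/E = 1239.84 eV·nm / 7.1959035556 eV
λ = 172.298029 nm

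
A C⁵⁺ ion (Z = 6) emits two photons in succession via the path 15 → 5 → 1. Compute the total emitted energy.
487.6283 eV

The energy levels of C⁵⁺ are E_n = -13.6057 × 6² / n² eV.

First transition (15 → 5):
ΔE₁ = |E_5 - E_15|
ΔE₁ = |-19.5922080000 - (-2.1769120000)| = 17.4152960 eV

Second transition (5 → 1):
ΔE₂ = |E_1 - E_5|
ΔE₂ = |-489.8052000000 - (-19.5922080000)| = 470.2129920 eV

Total energy released:
E_total = ΔE₁ + ΔE₂ = 17.4152960 + 470.2129920 = 487.6283 eV

Note: This equals the direct transition 15 → 1: 487.6283 eV ✓
Energy is conserved regardless of the path taken.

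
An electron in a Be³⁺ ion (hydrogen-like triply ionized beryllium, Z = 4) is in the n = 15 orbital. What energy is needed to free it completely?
0.96752 eV

The ionization energy is the energy needed to remove the electron completely (n → ∞).

For a hydrogen-like ion with Z = 4, E_n = -13.6057 Z² / n² eV.

At n = 15: E_15 = -13.6057 × 4² / 15² = -0.96751644 eV
At n = ∞: E_∞ = 0 eV

Ionization energy = E_∞ - E_15 = 0 - (-0.96751644) = 0.96751644 eV
Ionization energy ≈ 0.96752 eV

This is also called the binding energy of the electron in state n = 15.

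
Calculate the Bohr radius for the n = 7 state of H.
2.5930 nm (or 25.9297 Å)

The Bohr radius formula is:
r_n = n² a₀ / Z

where a₀ = 0.0529177 nm is the Bohr radius.

For H (Z = 1) at n = 7:
r_7 = 7² × 0.0529177 nm / 1
r_7 = 49 × 0.0529177 nm / 1
r_7 = 2.59297 nm / 1
r_7 = 2.5930 nm

The electron orbits at approximately 2.5930 nm from the nucleus.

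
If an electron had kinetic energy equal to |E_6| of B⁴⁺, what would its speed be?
1.82308e+06 m/s (or 0.6081% of c)

The binding energy at n = 6 for B⁴⁺ is:
E_6 = -13.6057 × 5²/6² = -9.44840278 eV
|E_6| = 9.44840278 eV

Convert to Joules:
KE = 9.44840278 eV × (1.602177 × 10⁻¹⁹ J/eV) = 1.5138014e-18 J

Using KE = ½mv²:
v = √(2·KE/m_e)
v = √(2 × 1.5138014e-18 J / 9.10938 × 10⁻³¹ kg)
v = 1.82308e+06 m/s

This is approximately 0.6081% the speed of light.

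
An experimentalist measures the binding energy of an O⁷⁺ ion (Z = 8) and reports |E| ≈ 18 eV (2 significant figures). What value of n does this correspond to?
n = 7

The exact energy levels follow E_n = -13.6057 Z² / n² eV with Z = 8.

The measured value (-18 eV) is reported to only 2 significant figures, so we must test candidate n values and see which one matches to that precision.

Candidate energies:
  n = 5:  E = -13.6057 × 8² / 5² = -34.83059 eV
  n = 6:  E = -13.6057 × 8² / 6² = -24.18791 eV
  n = 7:  E = -13.6057 × 8² / 7² = -17.77071 eV  ← matches
  n = 8:  E = -13.6057 × 8² / 8² = -13.60570 eV
  n = 9:  E = -13.6057 × 8² / 9² = -10.75018 eV

Checking against the measurement of -18 eV (2 sig figs), only n = 7 agrees:
E_7 = -17.77071 eV, which rounds to -18 eV ✓

Therefore n = 7.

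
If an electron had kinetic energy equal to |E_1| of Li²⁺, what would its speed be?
6.56e+06 m/s (or 2.189% of c)

The binding energy at n = 1 for Li²⁺ is:
E_1 = -13.6057 × 3²/1² = -122.45130 eV
|E_1| = 122.45130 eV

Convert to Joules:
KE = 122.45130 eV × (1.602177 × 10⁻¹⁹ J/eV) = 1.9619e-17 J

Using KE = ½mv²:
v = √(2·KE/m_e)
v = √(2 × 1.9619e-17 J / 9.10938 × 10⁻³¹ kg)
v = 6.56e+06 m/s

This is approximately 2.189% the speed of light.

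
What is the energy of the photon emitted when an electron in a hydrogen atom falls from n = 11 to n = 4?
0.737912 eV

The energy levels are E_n = -13.6057 eV / n².

Energy at n = 11: E_11 = -13.6057 / 11² = -0.112443802 eV
Energy at n = 4: E_4 = -13.6057 / 4² = -0.850356250 eV

For emission (electron falling to lower state), the photon energy is:
E_photon = E_11 - E_4 = |-0.112443802 - (-0.850356250)|
E_photon = 0.737912 eV

This energy is carried away by the emitted photon.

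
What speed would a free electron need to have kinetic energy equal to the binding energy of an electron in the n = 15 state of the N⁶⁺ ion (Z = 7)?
1.02e+06 m/s (or 0.3405% of c)

The binding energy at n = 15 for N⁶⁺ is:
E_15 = -13.6057 × 7²/15² = -2.963019 eV
|E_15| = 2.963019 eV

Convert to Joules:
KE = 2.963019 eV × (1.602177 × 10⁻¹⁹ J/eV) = 4.7473e-19 J

Using KE = ½mv²:
v = √(2·KE/m_e)
v = √(2 × 4.7473e-19 J / 9.10938 × 10⁻³¹ kg)
v = 1.02e+06 m/s

This is approximately 0.3405% the speed of light.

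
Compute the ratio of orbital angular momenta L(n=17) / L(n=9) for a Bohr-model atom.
1.888889

In the Bohr model, L_n = nℏ, so the ratio is purely the ratio of quantum numbers:

L_17/L_9 = 17ℏ / 9ℏ = 17/9 = 1.888889

The angular momentum scales linearly with n.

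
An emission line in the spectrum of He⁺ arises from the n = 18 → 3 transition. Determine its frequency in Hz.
1.42154e+15 Hz

First, find the transition energy:
E_18 = -13.6057 × 2² / 18² = -0.16797160 eV
E_3 = -13.6057 × 2² / 3² = -6.04697778 eV
|ΔE| = |E_3 - E_18| = 5.87900618 eV

Convert to Joules: E = 5.87900618 eV × (1.602177 × 10⁻¹⁹ J/eV) = 9.4192085e-19 J

Using E = hf:
f = E/h = 9.4192085e-19 J / (6.62607 × 10⁻³⁴ J·s)
f = 1.42154e+15 Hz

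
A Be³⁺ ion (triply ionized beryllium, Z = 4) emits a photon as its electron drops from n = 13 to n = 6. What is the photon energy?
4.759 eV

The energy levels are E_n = -13.6057 Z² eV / n².

Energy at n = 13: E_13 = -13.6057 × 4² / 13² = -1.288114 eV
Energy at n = 6: E_6 = -13.6057 × 4² / 6² = -6.046978 eV

For emission (electron falling to lower state), the photon energy is:
E_photon = E_13 - E_6 = |-1.288114 - (-6.046978)|
E_photon = 4.759 eV

This energy is carried away by the emitted photon.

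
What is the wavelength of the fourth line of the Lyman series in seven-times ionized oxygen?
1.48 nm

The lines of a series are numbered from the longest wavelength (smallest ΔE) outward; the fourth line is the transition from n = n_f + 4 to n_f.
The Lyman series has all transitions ending at n_f = 1.

For O⁷⁺ (Z = 8), the fourth line (δ-line) is the jump from n = 5 to n = 1:
E_5 = -13.6057 × 8² / 5² = -34.8306 eV
E_1 = -13.6057 × 8² / 1² = -870.7648 eV
ΔE = E_5 - E_1 = 835.9342 eV

λ = hc/E = 1239.84 eV·nm / 835.9342 eV
λ = 1.48 nm

This is the δ-line of the Lyman series in O⁷⁺.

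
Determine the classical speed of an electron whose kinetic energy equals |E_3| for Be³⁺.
2.917e+06 m/s (or 0.972981% of c)

The binding energy at n = 3 for Be³⁺ is:
E_3 = -13.6057 × 4²/3² = -24.18791111 eV
|E_3| = 24.18791111 eV

Convert to Joules:
KE = 24.18791111 eV × (1.602177 × 10⁻¹⁹ J/eV) = 3.87533e-18 J

Using KE = ½mv²:
v = √(2·KE/m_e)
v = √(2 × 3.87533e-18 J / 9.10938 × 10⁻³¹ kg)
v = 2.917e+06 m/s

This is approximately 0.972981% the speed of light.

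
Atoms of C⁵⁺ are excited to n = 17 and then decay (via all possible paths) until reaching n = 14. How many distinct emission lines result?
6

The electron can occupy levels n = 14, 15, ..., 17 during de-excitation — that is m = 17 - 14 + 1 = 4 distinct levels.

The number of distinct spectral lines equals the number of ways to choose 2 of these m levels (each pair gives one possible emission transition):

Number of lines = m(m-1)/2 = 4×3/2 = 6

These correspond to all possible transitions between the 4 levels:
17 → 16, 17 → 15, 17 → 14, 16 → 15, 16 → 14, 15 → 14

Each transition produces a photon with a unique energy (and thus wavelength). This count does not depend on Z.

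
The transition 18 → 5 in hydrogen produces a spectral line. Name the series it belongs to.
Pfund series

The spectral series in hydrogen are named based on the final (lower) energy level:
- Lyman series: n_final = 1 (ultraviolet)
- Balmer series: n_final = 2 (visible/near-UV)
- Paschen series: n_final = 3 (infrared)
- Brackett series: n_final = 4 (infrared)
- Pfund series: n_final = 5 (far infrared)

Since this transition ends at n = 5, it belongs to the Pfund series.

For reference, this 18 → 5 line has photon energy
ΔE = 13.6057 eV × (1/5² - 1/18²) = 0.50223509877 eV,
corresponding to wavelength λ = hc/ΔE = 1239.84 eV·nm / 0.50223509877 eV = 2468.64467 nm in the far infrared region.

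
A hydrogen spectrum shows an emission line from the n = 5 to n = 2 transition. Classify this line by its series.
Balmer series

The spectral series in hydrogen are named based on the final (lower) energy level:
- Lyman series: n_final = 1 (ultraviolet)
- Balmer series: n_final = 2 (visible/near-UV)
- Paschen series: n_final = 3 (infrared)
- Brackett series: n_final = 4 (infrared)
- Pfund series: n_final = 5 (far infrared)

Since this transition ends at n = 2, it belongs to the Balmer series.

For reference, this 5 → 2 line has photon energy
ΔE = 13.6057 eV × (1/2² - 1/5²) = 2.857197 eV,
corresponding to wavelength λ = hc/ΔE = 1239.84 eV·nm / 2.857197 eV = 433.94 nm in the visible/near-UV region.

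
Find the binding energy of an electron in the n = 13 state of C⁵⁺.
2.898 eV

The ionization energy is the energy needed to remove the electron completely (n → ∞).

For a hydrogen-like ion with Z = 6, E_n = -13.6057 Z² / n² eV.

At n = 13: E_13 = -13.6057 × 6² / 13² = -2.898256 eV
At n = ∞: E_∞ = 0 eV

Ionization energy = E_∞ - E_13 = 0 - (-2.898256) = 2.898256 eV
Ionization energy ≈ 2.898 eV

This is also called the binding energy of the electron in state n = 13.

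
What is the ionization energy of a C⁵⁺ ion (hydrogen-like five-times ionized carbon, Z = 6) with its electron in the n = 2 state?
122.451300 eV

The ionization energy is the energy needed to remove the electron completely (n → ∞).

For a hydrogen-like ion with Z = 6, E_n = -13.6057 Z² / n² eV.

At n = 2: E_2 = -13.6057 × 6² / 2² = -122.451300000 eV
At n = ∞: E_∞ = 0 eV

Ionization energy = E_∞ - E_2 = 0 - (-122.451300000) = 122.451300000 eV
Ionization energy ≈ 122.451300 eV

This is also called the binding energy of the electron in state n = 2.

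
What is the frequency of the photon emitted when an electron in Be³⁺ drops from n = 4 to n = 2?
9.870e+15 Hz

First, find the transition energy:
E_4 = -13.6057 × 4² / 4² = -13.60570000 eV
E_2 = -13.6057 × 4² / 2² = -54.42280000 eV
|ΔE| = |E_2 - E_4| = 40.81710000 eV

Convert to Joules: E = 40.81710000 eV × (1.602177 × 10⁻¹⁹ J/eV) = 6.53962e-18 J

Using E = hf:
f = E/h = 6.53962e-18 J / (6.62607 × 10⁻³⁴ J·s)
f = 9.870e+15 Hz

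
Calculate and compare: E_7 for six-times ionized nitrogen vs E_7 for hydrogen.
N⁶⁺ at n = 7 (E = -13.61 eV)

Using E_n = -13.6057 Z² / n² eV:

N⁶⁺ (Z = 7) at n = 7:
E = -13.6057 × 7² / 7² = -13.6057 × 49 / 49 = -13.60570 eV

H (Z = 1) at n = 7:
E = -13.6057 × 1² / 7² = -13.6057 × 1 / 49 = -0.27767 eV

Since -13.60570 eV < -0.27767 eV,
N⁶⁺ at n = 7 is more tightly bound (requires more energy to ionize).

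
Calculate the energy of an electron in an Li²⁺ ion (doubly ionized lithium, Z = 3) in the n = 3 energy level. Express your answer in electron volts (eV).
-13.605700 eV

The energy levels of a hydrogen-like atom are given by:
E_n = -13.6057 Z² / n² eV  (with Z = 3 for Li²⁺)

For n = 3:
E_3 = -13.6057 × 3² / 3²
E_3 = -13.6057 × 9 / 9
E_3 = -13.605700 eV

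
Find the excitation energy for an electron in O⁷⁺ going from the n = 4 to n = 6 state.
30.235 eV

The energy levels of a hydrogen-like atom are E_n = -13.6057 Z² eV / n².

Energy at n = 4: E_4 = -13.6057 × 8² / 4² = -54.422800 eV
Energy at n = 6: E_6 = -13.6057 × 8² / 6² = -24.187911 eV

The excitation energy is the difference:
ΔE = E_6 - E_4
ΔE = -24.187911 - (-54.422800)
ΔE = 30.235 eV

Since this is positive, energy must be absorbed (photon absorption).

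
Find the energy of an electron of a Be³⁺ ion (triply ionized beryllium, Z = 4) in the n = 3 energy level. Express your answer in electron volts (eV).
-24.188 eV

The energy levels of a hydrogen-like atom are given by:
E_n = -13.6057 Z² / n² eV  (with Z = 4 for Be³⁺)

For n = 3:
E_3 = -13.6057 × 4² / 3²
E_3 = -13.6057 × 16 / 9
E_3 = -24.188 eV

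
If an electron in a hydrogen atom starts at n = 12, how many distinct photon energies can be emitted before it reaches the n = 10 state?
3

The electron can occupy levels n = 10, 11, ..., 12 during de-excitation — that is m = 12 - 10 + 1 = 3 distinct levels.

The number of distinct spectral lines equals the number of ways to choose 2 of these m levels (each pair gives one possible emission transition):

Number of lines = m(m-1)/2 = 3×2/2 = 3

These correspond to all possible transitions between the 3 levels:
12 → 11, 12 → 10, 11 → 10

Each transition produces a photon with a unique energy (and thus wavelength). This count does not depend on Z.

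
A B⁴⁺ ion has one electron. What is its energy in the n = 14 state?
-1.735421 eV

For hydrogen-like ions, the energy levels scale with Z²:
E_n = -13.6057 Z² / n² eV

For B⁴⁺ (Z = 5) at n = 14:
E_14 = -13.6057 × 5² / 14²
E_14 = -13.6057 × 25 / 196
E_14 = -340.1425 / 196
E_14 = -1.735421 eV

The energy is 25 times more negative than hydrogen at the same n due to the stronger nuclear charge.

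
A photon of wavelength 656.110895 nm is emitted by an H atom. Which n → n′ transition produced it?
n = 3 → n = 2

First, find the photon energy from the wavelength (hc = 1239.84 eV·nm):
E = hc/λ = 1239.84 eV·nm / 656.110895 nm = 1.8896806 eV

The energy levels of hydrogen satisfy E_n = -13.6057 / n² eV, so an emission n_i → n_f releases
ΔE = 13.6057 × (1/n_f² − 1/n_i²) eV.

Setting ΔE equal to the photon energy:
1/n_f² − 1/n_i² = 1.8896806 / 13.6057 = 0.13888889

Since 1/n_i² must be positive, we need 1/n_f² > 0.13888889, i.e. n_f ≤ 2. For each allowed n_f, solve n_i = (1/n_f² − 0.13888889)^(−1/2) and check whether it is a whole number:
  n_f = 1: 1/n_i² = 1.00000000 − 0.13888889 = 0.86111111 → n_i = 1.078  (not an integer) ✗
  n_f = 2: 1/n_i² = 0.25000000 − 0.13888889 = 0.11111111 → n_i = 3.000  → integer, n_i = 3 ✓

Only n_f = 2 gives an integer upper level, n_i = 3.

The transition is from n = 3 to n = 2 (emission).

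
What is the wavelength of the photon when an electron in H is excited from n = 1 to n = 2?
121.50 nm

First, find the transition energy using E_n = -13.6057 / n² eV:
E_1 = -13.6057 / 1² = -13.60570 eV
E_2 = -13.6057 / 2² = -3.40143 eV

Photon energy: |ΔE| = |E_2 - E_1| = 10.20427 eV

Convert to wavelength using E = hc/λ with hc = 1239.84 eV·nm:
λ = hc/E = 1239.84 eV·nm / 10.20427 eV
λ = 121.50 nm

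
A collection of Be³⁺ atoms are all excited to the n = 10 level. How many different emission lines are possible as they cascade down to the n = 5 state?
15

The electron can occupy levels n = 5, 6, ..., 10 during de-excitation — that is m = 10 - 5 + 1 = 6 distinct levels.

The number of distinct spectral lines equals the number of ways to choose 2 of these m levels (each pair gives one possible emission transition):

Number of lines = m(m-1)/2 = 6×5/2 = 15

These correspond to all possible transitions between the 6 levels:
10 → 9, 10 → 8, 10 → 7, 10 → 6, 10 → 5, 9 → 8, 9 → 7, 9 → 6...

Each transition produces a photon with a unique energy (and thus wavelength). This count does not depend on Z.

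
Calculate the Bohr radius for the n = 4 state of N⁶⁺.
0.120955 nm (or 1.209548 Å)

The Bohr radius formula is:
r_n = n² a₀ / Z

where a₀ = 0.052917721 nm is the Bohr radius.

For N⁶⁺ (Z = 7) at n = 4:
r_4 = 4² × 0.052917721 nm / 7
r_4 = 16 × 0.052917721 nm / 7
r_4 = 0.8466835 nm / 7
r_4 = 0.120955 nm

The electron orbits at approximately 0.120955 nm from the nucleus.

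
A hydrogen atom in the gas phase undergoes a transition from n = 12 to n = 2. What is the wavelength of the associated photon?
374.92 nm

First, find the transition energy using E_n = -13.6057 / n² eV:
E_12 = -13.6057 / 12² = -0.094484 eV
E_2 = -13.6057 / 2² = -3.401425 eV

Photon energy: |ΔE| = |E_2 - E_12| = 3.306941 eV

Convert to wavelength using E = hc/λ with hc = 1239.84 eV·nm:
λ = hc/E = 1239.84 eV·nm / 3.306941 eV
λ = 374.92 nm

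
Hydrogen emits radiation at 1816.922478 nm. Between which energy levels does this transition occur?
n = 9 → n = 4

First, find the photon energy from the wavelength (hc = 1239.84 eV·nm):
E = hc/λ = 1239.84 eV·nm / 1816.922478 nm = 0.68238464 eV

The energy levels of hydrogen satisfy E_n = -13.6057 / n² eV, so an emission n_i → n_f releases
ΔE = 13.6057 × (1/n_f² − 1/n_i²) eV.

Setting ΔE equal to the photon energy:
1/n_f² − 1/n_i² = 0.68238464 / 13.6057 = 0.050154321

Since 1/n_i² must be positive, we need 1/n_f² > 0.050154321, i.e. n_f ≤ 4. For each allowed n_f, solve n_i = (1/n_f² − 0.050154321)^(−1/2) and check whether it is a whole number:
  n_f = 1: 1/n_i² = 1.000000000 − 0.050154321 = 0.949845679 → n_i = 1.026  (not an integer) ✗
  n_f = 2: 1/n_i² = 0.250000000 − 0.050154321 = 0.199845679 → n_i = 2.237  (not an integer) ✗
  n_f = 3: 1/n_i² = 0.111111111 − 0.050154321 = 0.060956790 → n_i = 4.050  (not an integer) ✗
  n_f = 4: 1/n_i² = 0.062500000 − 0.050154321 = 0.012345679 → n_i = 9.000  → integer, n_i = 9 ✓

Only n_f = 4 gives an integer upper level, n_i = 9.

The transition is from n = 9 to n = 4 (emission).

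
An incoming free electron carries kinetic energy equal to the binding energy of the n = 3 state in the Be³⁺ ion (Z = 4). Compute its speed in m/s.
2.92e+06 m/s (or 0.972977% of c)

The binding energy at n = 3 for Be³⁺ is:
E_3 = -13.6057 × 4²/3² = -24.18791111 eV
|E_3| = 24.18791111 eV

Convert to Joules:
KE = 24.18791111 eV × (1.602177 × 10⁻¹⁹ J/eV) = 3.8753e-18 J

Using KE = ½mv²:
v = √(2·KE/m_e)
v = √(2 × 3.8753e-18 J / 9.10938 × 10⁻³¹ kg)
v = 2.92e+06 m/s

This is approximately 0.972977% the speed of light.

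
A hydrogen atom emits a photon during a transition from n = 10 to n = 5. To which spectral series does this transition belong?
Pfund series

The spectral series in hydrogen are named based on the final (lower) energy level:
- Lyman series: n_final = 1 (ultraviolet)
- Balmer series: n_final = 2 (visible/near-UV)
- Paschen series: n_final = 3 (infrared)
- Brackett series: n_final = 4 (infrared)
- Pfund series: n_final = 5 (far infrared)

Since this transition ends at n = 5, it belongs to the Pfund series.

For reference, this 10 → 5 line has photon energy
ΔE = 13.6057 eV × (1/5² - 1/10²) = 0.408171000 eV,
corresponding to wavelength λ = hc/ΔE = 1239.84 eV·nm / 0.408171000 eV = 3037.550 nm in the far infrared region.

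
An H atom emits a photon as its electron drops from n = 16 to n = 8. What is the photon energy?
0.16 eV

The energy levels are E_n = -13.6057 eV / n².

Energy at n = 16: E_16 = -13.6057 / 16² = -0.05315 eV
Energy at n = 8: E_8 = -13.6057 / 8² = -0.21259 eV

For emission (electron falling to lower state), the photon energy is:
E_photon = E_16 - E_8 = |-0.05315 - (-0.21259)|
E_photon = 0.16 eV

This energy is carried away by the emitted photon.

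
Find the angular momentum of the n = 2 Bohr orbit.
2.109e-34 J·s (or 2ℏ)

In the Bohr model, angular momentum is quantized:
L = nℏ

where ℏ = h/(2π) = 1.05457e-34 J·s

For n = 2:
L = 2 × 1.05457e-34 J·s
L = 2.109e-34 J·s

This can also be written as L = 2ℏ.
The angular momentum is an integer multiple of the reduced Planck constant.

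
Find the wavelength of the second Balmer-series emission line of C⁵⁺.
13.50 nm

The lines of a series are numbered from the longest wavelength (smallest ΔE) outward; the second line is the transition from n = n_f + 2 to n_f.
The Balmer series has all transitions ending at n_f = 2.

For C⁵⁺ (Z = 6), the second line (β-line) is the jump from n = 4 to n = 2:
E_4 = -13.6057 × 6² / 4² = -30.6128 eV
E_2 = -13.6057 × 6² / 2² = -122.4513 eV
ΔE = E_4 - E_2 = 91.8385 eV

λ = hc/E = 1239.84 eV·nm / 91.8385 eV
λ = 13.50 nm

This is the β-line of the Balmer series in C⁵⁺.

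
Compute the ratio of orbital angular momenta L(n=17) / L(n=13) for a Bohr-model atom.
1.30769

In the Bohr model, L_n = nℏ, so the ratio is purely the ratio of quantum numbers:

L_17/L_13 = 17ℏ / 13ℏ = 17/13 = 1.30769

The angular momentum scales linearly with n.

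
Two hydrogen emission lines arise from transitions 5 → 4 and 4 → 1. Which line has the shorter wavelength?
4 → 1

Calculate the energy for each transition:

Transition 5 → 4:
ΔE₁ = |E_4 - E_5| = |-13.6057/4² - (-13.6057/5²)|
ΔE₁ = |-0.85035625000 - (-0.54422800000)| = 0.30612825 eV

Transition 4 → 1:
ΔE₂ = |E_1 - E_4| = |-13.6057/1² - (-13.6057/4²)|
ΔE₂ = |-13.60570000000 - (-0.85035625000)| = 12.75534375 eV

Since 12.75534375 eV > 0.30612825 eV, the transition 4 → 1 emits the more energetic photon.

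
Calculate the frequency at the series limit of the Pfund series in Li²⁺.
1.18e+15 Hz

The series limit corresponds to the transition from n = ∞ to n = 5.
This is the highest energy (shortest wavelength) transition in the Pfund series.

E_∞ = 0 eV
E_5 = -13.6057 × 3² / 5² = -4.898052 eV

Energy at series limit:
ΔE = E_∞ - E_5 = 0 - (-4.898052) = 4.898052 eV
E = 4.898052 eV × (1.602177 × 10⁻¹⁹ J/eV) = 7.8475e-19 J
f = E/h = 7.8475e-19 J / (6.62607 × 10⁻³⁴ J·s) = 1.18e+15 Hz

This energy equals the ionization energy from the n = 5 state of Li²⁺.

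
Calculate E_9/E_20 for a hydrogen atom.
4.9383

Using E_n = -13.6057 Z² / n² eV with Z = 1:

E_9 = -13.6057 / 9² = -13.6057 / 81 = -0.1679716049 eV
E_20 = -13.6057 / 20² = -13.6057 / 400 = -0.0340142500 eV

The ratio is:
E_9/E_20 = (-0.1679716049) / (-0.0340142500)
E_9/E_20 = (-13.6057/81) / (-13.6057/400)
E_9/E_20 = 400/81
E_9/E_20 = 4.9383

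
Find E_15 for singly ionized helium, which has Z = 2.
-0.241879 eV

For hydrogen-like ions, the energy levels scale with Z²:
E_n = -13.6057 Z² / n² eV

For He⁺ (Z = 2) at n = 15:
E_15 = -13.6057 × 2² / 15²
E_15 = -13.6057 × 4 / 225
E_15 = -54.4228 / 225
E_15 = -0.241879 eV

The energy is 4 times more negative than hydrogen at the same n due to the stronger nuclear charge.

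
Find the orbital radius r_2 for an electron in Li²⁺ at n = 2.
0.0706 nm (or 0.7056 Å)

The Bohr radius formula is:
r_n = n² a₀ / Z

where a₀ = 0.0529177 nm is the Bohr radius.

For Li²⁺ (Z = 3) at n = 2:
r_2 = 2² × 0.0529177 nm / 3
r_2 = 4 × 0.0529177 nm / 3
r_2 = 0.21167 nm / 3
r_2 = 0.0706 nm

The electron orbits at approximately 0.0706 nm from the nucleus.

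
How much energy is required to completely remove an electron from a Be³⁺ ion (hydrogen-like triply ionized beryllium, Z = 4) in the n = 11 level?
1.80 eV

The ionization energy is the energy needed to remove the electron completely (n → ∞).

For a hydrogen-like ion with Z = 4, E_n = -13.6057 Z² / n² eV.

At n = 11: E_11 = -13.6057 × 4² / 11² = -1.79910 eV
At n = ∞: E_∞ = 0 eV

Ionization energy = E_∞ - E_11 = 0 - (-1.79910) = 1.79910 eV
Ionization energy ≈ 1.80 eV

This is also called the binding energy of the electron in state n = 11.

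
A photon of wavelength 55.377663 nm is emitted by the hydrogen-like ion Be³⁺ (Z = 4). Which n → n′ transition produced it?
n = 11 → n = 3

First, find the photon energy from the wavelength (hc = 1239.84 eV·nm):
E = hc/λ = 1239.84 eV·nm / 55.377663 nm = 22.388810 eV

The energy levels of Be³⁺ satisfy E_n = -13.6057 × 4² / n² eV, so an emission n_i → n_f releases
ΔE = 13.6057 × 4² × (1/n_f² − 1/n_i²) eV.

Setting ΔE equal to the photon energy:
1/n_f² − 1/n_i² = 22.388810 / (13.6057 × 4²) = 0.10284665

Since 1/n_i² must be positive, we need 1/n_f² > 0.10284665, i.e. n_f ≤ 3. For each allowed n_f, solve n_i = (1/n_f² − 0.10284665)^(−1/2) and check whether it is a whole number:
  n_f = 1: 1/n_i² = 1.00000000 − 0.10284665 = 0.89715335 → n_i = 1.056  (not an integer) ✗
  n_f = 2: 1/n_i² = 0.25000000 − 0.10284665 = 0.14715335 → n_i = 2.607  (not an integer) ✗
  n_f = 3: 1/n_i² = 0.11111111 − 0.10284665 = 0.00826446 → n_i = 11.000  → integer, n_i = 11 ✓

Only n_f = 3 gives an integer upper level, n_i = 11.

The transition is from n = 11 to n = 3 (emission).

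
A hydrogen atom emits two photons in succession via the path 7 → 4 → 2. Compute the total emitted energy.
3.123758 eV

The energy levels of hydrogen are E_n = -13.6057 / n² eV.

First transition (7 → 4):
ΔE₁ = |E_4 - E_7|
ΔE₁ = |-0.850356250000 - (-0.277667346939)| = 0.572688903 eV

Second transition (4 → 2):
ΔE₂ = |E_2 - E_4|
ΔE₂ = |-3.401425000000 - (-0.850356250000)| = 2.551068750 eV

Total energy released:
E_total = ΔE₁ + ΔE₂ = 0.572688903 + 2.551068750 = 3.123758 eV

Note: This equals the direct transition 7 → 2: 3.123758 eV ✓
Energy is conserved regardless of the path taken.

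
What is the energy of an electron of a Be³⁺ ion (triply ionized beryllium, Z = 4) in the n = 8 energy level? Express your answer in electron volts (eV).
-3.4014 eV

The energy levels of a hydrogen-like atom are given by:
E_n = -13.6057 Z² / n² eV  (with Z = 4 for Be³⁺)

For n = 8:
E_8 = -13.6057 × 4² / 8²
E_8 = -13.6057 × 16 / 64
E_8 = -3.4014 eV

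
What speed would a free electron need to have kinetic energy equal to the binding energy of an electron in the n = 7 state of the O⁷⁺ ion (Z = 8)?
2.50e+06 m/s (or 0.833986% of c)

The binding energy at n = 7 for O⁷⁺ is:
E_7 = -13.6057 × 8²/7² = -17.77071020 eV
|E_7| = 17.77071020 eV

Convert to Joules:
KE = 17.77071020 eV × (1.602177 × 10⁻¹⁹ J/eV) = 2.8472e-18 J

Using KE = ½mv²:
v = √(2·KE/m_e)
v = √(2 × 2.8472e-18 J / 9.10938 × 10⁻³¹ kg)
v = 2.50e+06 m/s

This is approximately 0.833986% the speed of light.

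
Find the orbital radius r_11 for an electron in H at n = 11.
6.4030 nm (or 64.0304 Å)

The Bohr radius formula is:
r_n = n² a₀ / Z

where a₀ = 0.0529177 nm is the Bohr radius.

For H (Z = 1) at n = 11:
r_11 = 11² × 0.0529177 nm / 1
r_11 = 121 × 0.0529177 nm / 1
r_11 = 6.40304 nm / 1
r_11 = 6.4030 nm

The electron orbits at approximately 6.4030 nm from the nucleus.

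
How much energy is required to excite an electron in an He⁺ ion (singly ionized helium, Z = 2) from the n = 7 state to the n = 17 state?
0.9224 eV

The energy levels of a hydrogen-like atom are E_n = -13.6057 Z² eV / n².

Energy at n = 7: E_7 = -13.6057 × 2² / 7² = -1.1106694 eV
Energy at n = 17: E_17 = -13.6057 × 2² / 17² = -0.1883142 eV

The excitation energy is the difference:
ΔE = E_17 - E_7
ΔE = -0.1883142 - (-1.1106694)
ΔE = 0.9224 eV

Since this is positive, energy must be absorbed (photon absorption).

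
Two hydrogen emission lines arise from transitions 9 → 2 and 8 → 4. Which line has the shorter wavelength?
9 → 2

Calculate the energy for each transition:

Transition 9 → 2:
ΔE₁ = |E_2 - E_9| = |-13.6057/2² - (-13.6057/9²)|
ΔE₁ = |-3.401425000 - (-0.167971605)| = 3.233453 eV

Transition 8 → 4:
ΔE₂ = |E_4 - E_8| = |-13.6057/4² - (-13.6057/8²)|
ΔE₂ = |-0.850356250 - (-0.212589063)| = 0.637767 eV

Since 3.233453 eV > 0.637767 eV, the transition 9 → 2 emits the more energetic photon.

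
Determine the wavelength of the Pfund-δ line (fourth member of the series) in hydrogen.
3295.19981 nm

The lines of a series are numbered from the longest wavelength (smallest ΔE) outward; the fourth line is the transition from n = n_f + 4 to n_f.
The Pfund series has all transitions ending at n_f = 5.

For H, the fourth line (δ-line) is the jump from n = 9 to n = 5:
E_9 = -13.6057 / 9² = -0.16797160494 eV
E_5 = -13.6057 / 5² = -0.54422800000 eV
ΔE = E_9 - E_5 = 0.37625639506 eV

λ = hc/E = 1239.84 eV·nm / 0.37625639506 eV
λ = 3295.19981 nm

This is the δ-line of the Pfund series in H.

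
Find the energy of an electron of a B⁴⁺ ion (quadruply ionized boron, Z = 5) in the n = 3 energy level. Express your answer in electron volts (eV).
-37.793611 eV

The energy levels of a hydrogen-like atom are given by:
E_n = -13.6057 Z² / n² eV  (with Z = 5 for B⁴⁺)

For n = 3:
E_3 = -13.6057 × 5² / 3²
E_3 = -13.6057 × 25 / 9
E_3 = -37.793611 eV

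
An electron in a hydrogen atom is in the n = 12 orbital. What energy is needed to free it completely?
0.094 eV

The ionization energy is the energy needed to remove the electron completely (n → ∞).

For hydrogen, E_n = -13.6057 eV / n².

At n = 12: E_12 = -13.6057 / 12² = -0.094484 eV
At n = ∞: E_∞ = 0 eV

Ionization energy = E_∞ - E_12 = 0 - (-0.094484) = 0.094484 eV
Ionization energy ≈ 0.094 eV

This is also called the binding energy of the electron in state n = 12.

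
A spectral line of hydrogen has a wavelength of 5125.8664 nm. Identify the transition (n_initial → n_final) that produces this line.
n = 10 → n = 6

First, find the photon energy from the wavelength (hc = 1239.84 eV·nm):
E = hc/λ = 1239.84 eV·nm / 5125.8664 nm = 0.24187911 eV

The energy levels of hydrogen satisfy E_n = -13.6057 / n² eV, so an emission n_i → n_f releases
ΔE = 13.6057 × (1/n_f² − 1/n_i²) eV.

Setting ΔE equal to the photon energy:
1/n_f² − 1/n_i² = 0.24187911 / 13.6057 = 0.017777778

Since 1/n_i² must be positive, we need 1/n_f² > 0.017777778, i.e. n_f ≤ 7. For each allowed n_f, solve n_i = (1/n_f² − 0.017777778)^(−1/2) and check whether it is a whole number:
  n_f = 1: 1/n_i² = 1.000000000 − 0.017777778 = 0.982222222 → n_i = 1.009  (not an integer) ✗
  n_f = 2: 1/n_i² = 0.250000000 − 0.017777778 = 0.232222222 → n_i = 2.075  (not an integer) ✗
  n_f = 3: 1/n_i² = 0.111111111 − 0.017777778 = 0.093333333 → n_i = 3.273  (not an integer) ✗
  n_f = 4: 1/n_i² = 0.062500000 − 0.017777778 = 0.044722222 → n_i = 4.729  (not an integer) ✗
  n_f = 5: 1/n_i² = 0.040000000 − 0.017777778 = 0.022222222 → n_i = 6.708  (not an integer) ✗
  n_f = 6: 1/n_i² = 0.027777778 − 0.017777778 = 0.010000000 → n_i = 10.000  → integer, n_i = 10 ✓
  n_f = 7: 1/n_i² = 0.020408163 − 0.017777778 = 0.002630385 → n_i = 19.498  (not an integer) ✗

Only n_f = 6 gives an integer upper level, n_i = 10.

The transition is from n = 10 to n = 6 (emission).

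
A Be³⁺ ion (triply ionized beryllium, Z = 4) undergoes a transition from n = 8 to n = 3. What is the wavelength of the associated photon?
59.646 nm

First, find the transition energy using E_n = -13.6057 Z² / n² eV:
E_8 = -13.6057 × 4² / 8² = -3.40143 eV
E_3 = -13.6057 × 4² / 3² = -24.18791 eV

Photon energy: |ΔE| = |E_3 - E_8| = 20.78648 eV

Convert to wavelength using E = hc/λ with hc = 1239.84 eV·nm:
λ = hc/E = 1239.84 eV·nm / 20.78648 eV
λ = 59.646 nm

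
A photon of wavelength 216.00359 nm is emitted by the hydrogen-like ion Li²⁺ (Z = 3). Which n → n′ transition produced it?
n = 8 → n = 4

First, find the photon energy from the wavelength (hc = 1239.84 eV·nm):
E = hc/λ = 1239.84 eV·nm / 216.00359 nm = 5.7399046 eV

The energy levels of Li²⁺ satisfy E_n = -13.6057 × 3² / n² eV, so an emission n_i → n_f releases
ΔE = 13.6057 × 3² × (1/n_f² − 1/n_i²) eV.

Setting ΔE equal to the photon energy:
1/n_f² − 1/n_i² = 5.7399046 / (13.6057 × 3²) = 0.046874999

Since 1/n_i² must be positive, we need 1/n_f² > 0.046874999, i.e. n_f ≤ 4. For each allowed n_f, solve n_i = (1/n_f² − 0.046874999)^(−1/2) and check whether it is a whole number:
  n_f = 1: 1/n_i² = 1.000000000 − 0.046874999 = 0.953125001 → n_i = 1.024  (not an integer) ✗
  n_f = 2: 1/n_i² = 0.250000000 − 0.046874999 = 0.203125001 → n_i = 2.219  (not an integer) ✗
  n_f = 3: 1/n_i² = 0.111111111 − 0.046874999 = 0.064236112 → n_i = 3.946  (not an integer) ✗
  n_f = 4: 1/n_i² = 0.062500000 − 0.046874999 = 0.015625001 → n_i = 8.000  → integer, n_i = 8 ✓

Only n_f = 4 gives an integer upper level, n_i = 8.

The transition is from n = 8 to n = 4 (emission).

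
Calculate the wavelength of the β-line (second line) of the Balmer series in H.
486.008 nm

The lines of a series are numbered from the longest wavelength (smallest ΔE) outward; the second line is the transition from n = n_f + 2 to n_f.
The Balmer series has all transitions ending at n_f = 2.

For H, the second line (β-line) is the jump from n = 4 to n = 2:
E_4 = -13.6057 / 4² = -0.8503563 eV
E_2 = -13.6057 / 2² = -3.4014250 eV
ΔE = E_4 - E_2 = 2.5510687 eV

λ = hc/E = 1239.84 eV·nm / 2.5510687 eV
λ = 486.008 nm

This is the β-line of the Balmer series in H.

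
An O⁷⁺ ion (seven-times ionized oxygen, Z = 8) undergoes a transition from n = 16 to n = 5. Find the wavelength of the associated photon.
39.449 nm

First, find the transition energy using E_n = -13.6057 Z² / n² eV:
E_16 = -13.6057 × 8² / 16² = -3.40143 eV
E_5 = -13.6057 × 8² / 5² = -34.83059 eV

Photon energy: |ΔE| = |E_5 - E_16| = 31.42916 eV

Convert to wavelength using E = hc/λ with hc = 1239.84 eV·nm:
λ = hc/E = 1239.84 eV·nm / 31.42916 eV
λ = 39.449 nm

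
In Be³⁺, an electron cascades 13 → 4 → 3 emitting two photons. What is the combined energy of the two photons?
22.8998 eV

The energy levels of Be³⁺ are E_n = -13.6057 × 4² / n² eV.

First transition (13 → 4):
ΔE₁ = |E_4 - E_13|
ΔE₁ = |-13.6057000000 - (-1.2881136095)| = 12.3175864 eV

Second transition (4 → 3):
ΔE₂ = |E_3 - E_4|
ΔE₂ = |-24.1879111111 - (-13.6057000000)| = 10.5822111 eV

Total energy released:
E_total = ΔE₁ + ΔE₂ = 12.3175864 + 10.5822111 = 22.8998 eV

Note: This equals the direct transition 13 → 3: 22.8998 eV ✓
Energy is conserved regardless of the path taken.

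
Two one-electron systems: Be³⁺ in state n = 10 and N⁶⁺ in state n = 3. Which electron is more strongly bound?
N⁶⁺ at n = 3 (E = -74.075 eV)

Using E_n = -13.6057 Z² / n² eV:

Be³⁺ (Z = 4) at n = 10:
E = -13.6057 × 4² / 10² = -13.6057 × 16 / 100 = -2.176912 eV

N⁶⁺ (Z = 7) at n = 3:
E = -13.6057 × 7² / 3² = -13.6057 × 49 / 9 = -74.075478 eV

Since -74.075478 eV < -2.176912 eV,
N⁶⁺ at n = 3 is more tightly bound (requires more energy to ionize).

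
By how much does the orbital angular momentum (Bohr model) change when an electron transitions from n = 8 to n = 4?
4.2183e-34 J·s (or 4ℏ)

In the Bohr model, L_n = nℏ where ℏ = 1.054572e-34 J·s.

L_8 = 8ℏ = 8.436576e-34 J·s
L_4 = 4ℏ = 4.218288e-34 J·s

ΔL = L_8 - L_4 = (8 - 4)ℏ = 4ℏ
ΔL = 4 × 1.054572e-34 J·s = 4.2183e-34 J·s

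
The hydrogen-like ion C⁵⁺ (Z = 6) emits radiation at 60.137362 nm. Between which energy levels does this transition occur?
n = 7 → n = 4

First, find the photon energy from the wavelength (hc = 1239.84 eV·nm):
E = hc/λ = 1239.84 eV·nm / 60.137362 nm = 20.616801 eV

The energy levels of C⁵⁺ satisfy E_n = -13.6057 × 6² / n² eV, so an emission n_i → n_f releases
ΔE = 13.6057 × 6² × (1/n_f² − 1/n_i²) eV.

Setting ΔE equal to the photon energy:
1/n_f² − 1/n_i² = 20.616801 / (13.6057 × 6²) = 0.042091838

Since 1/n_i² must be positive, we need 1/n_f² > 0.042091838, i.e. n_f ≤ 4. For each allowed n_f, solve n_i = (1/n_f² − 0.042091838)^(−1/2) and check whether it is a whole number:
  n_f = 1: 1/n_i² = 1.000000000 − 0.042091838 = 0.957908162 → n_i = 1.022  (not an integer) ✗
  n_f = 2: 1/n_i² = 0.250000000 − 0.042091838 = 0.207908162 → n_i = 2.193  (not an integer) ✗
  n_f = 3: 1/n_i² = 0.111111111 − 0.042091838 = 0.069019273 → n_i = 3.806  (not an integer) ✗
  n_f = 4: 1/n_i² = 0.062500000 − 0.042091838 = 0.020408162 → n_i = 7.000  → integer, n_i = 7 ✓

Only n_f = 4 gives an integer upper level, n_i = 7.

The transition is from n = 7 to n = 4 (emission).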